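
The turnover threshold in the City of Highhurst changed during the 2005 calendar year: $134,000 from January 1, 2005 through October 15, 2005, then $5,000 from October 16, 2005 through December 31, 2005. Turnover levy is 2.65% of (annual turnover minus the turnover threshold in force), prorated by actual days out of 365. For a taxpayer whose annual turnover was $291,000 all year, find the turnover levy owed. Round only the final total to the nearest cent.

January 1 – October 15, 2005: 288 days, exemption $134,000 → ($291,000 − $134,000) × 2.65% × 288/365 = $3,282.8055
October 16 – December 31, 2005: 77 days, exemption $5,000 → ($291,000 − $5,000) × 2.65% × 77/365 = $1,598.8575
Total = $4,881.6630

$4,881.66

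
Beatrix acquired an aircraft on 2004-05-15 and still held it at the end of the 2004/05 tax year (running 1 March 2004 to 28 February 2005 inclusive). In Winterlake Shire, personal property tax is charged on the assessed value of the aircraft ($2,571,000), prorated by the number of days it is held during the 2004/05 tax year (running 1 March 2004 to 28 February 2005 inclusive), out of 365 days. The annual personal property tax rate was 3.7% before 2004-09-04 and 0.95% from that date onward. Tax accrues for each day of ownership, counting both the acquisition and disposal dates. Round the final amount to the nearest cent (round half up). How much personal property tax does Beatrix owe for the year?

$41,100.78

2004-05-15 to 2004-09-03: 112 days at 3.7% → $2,571,000 × 3.7% × 112/365 = $29,189.6548
2004-09-04 to 2005-02-28: 178 days at 0.95% → $2,571,000 × 0.95% × 178/365 = $11,911.1260
Total = $41,100.7808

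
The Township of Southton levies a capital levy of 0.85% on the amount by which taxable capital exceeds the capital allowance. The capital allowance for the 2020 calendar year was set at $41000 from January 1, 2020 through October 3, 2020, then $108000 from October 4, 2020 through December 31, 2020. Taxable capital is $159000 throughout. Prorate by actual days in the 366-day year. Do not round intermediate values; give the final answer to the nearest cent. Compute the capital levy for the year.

$864.52

January 1 – October 3, 2020: 277 days, exemption $41000 → ($159000 − $41000) × 0.85% × 277/366 = $759.1011
October 4 – December 31, 2020: 89 days, exemption $108000 → ($159000 − $108000) × 0.85% × 89/366 = $105.4139
Total = $864.5150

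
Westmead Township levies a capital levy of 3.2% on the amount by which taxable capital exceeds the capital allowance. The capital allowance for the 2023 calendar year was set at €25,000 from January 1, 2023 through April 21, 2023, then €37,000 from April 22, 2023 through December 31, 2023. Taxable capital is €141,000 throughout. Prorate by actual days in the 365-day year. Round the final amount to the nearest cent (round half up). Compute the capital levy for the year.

€3,444.78

January 1 – April 21, 2023: 111 days, exemption €25,000 → (€141,000 − €25,000) × 3.2% × 111/365 = €1,128.8548
April 22 – December 31, 2023: 254 days, exemption €37,000 → (€141,000 − €37,000) × 3.2% × 254/365 = €2,315.9233
Total = €3,444.7781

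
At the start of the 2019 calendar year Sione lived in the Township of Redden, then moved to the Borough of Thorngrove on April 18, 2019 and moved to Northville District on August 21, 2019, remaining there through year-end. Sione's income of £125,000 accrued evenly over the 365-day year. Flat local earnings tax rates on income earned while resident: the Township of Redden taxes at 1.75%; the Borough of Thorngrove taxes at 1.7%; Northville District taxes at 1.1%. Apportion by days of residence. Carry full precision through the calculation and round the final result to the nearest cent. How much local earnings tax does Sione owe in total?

£1,870.03

The Township of Redden, January 1 – April 17, 2019: 107 days → £125,000 × 1.75% × 107/365 = £641.2671
The Borough of Thorngrove, April 18 – August 20, 2019: 125 days → £125,000 × 1.7% × 125/365 = £727.7397
Northville District, August 21 – December 31, 2019: 133 days → £125,000 × 1.1% × 133/365 = £501.0274
Total = £1,870.0342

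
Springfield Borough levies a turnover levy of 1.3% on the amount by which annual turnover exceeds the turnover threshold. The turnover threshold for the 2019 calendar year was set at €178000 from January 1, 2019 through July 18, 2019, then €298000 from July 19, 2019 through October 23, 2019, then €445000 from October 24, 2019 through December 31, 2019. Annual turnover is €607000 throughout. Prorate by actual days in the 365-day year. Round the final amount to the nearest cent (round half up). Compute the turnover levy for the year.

€4506.26

January 1 – July 18, 2019: 199 days, exemption €178000 → (€607000 − €178000) × 1.3% × 199/365 = €3040.6110
July 19 – October 23, 2019: 97 days, exemption €298000 → (€607000 − €298000) × 1.3% × 97/365 = €1067.5315
October 24 – December 31, 2019: 69 days, exemption €445000 → (€607000 − €445000) × 1.3% × 69/365 = €398.1205
Total = €4506.2630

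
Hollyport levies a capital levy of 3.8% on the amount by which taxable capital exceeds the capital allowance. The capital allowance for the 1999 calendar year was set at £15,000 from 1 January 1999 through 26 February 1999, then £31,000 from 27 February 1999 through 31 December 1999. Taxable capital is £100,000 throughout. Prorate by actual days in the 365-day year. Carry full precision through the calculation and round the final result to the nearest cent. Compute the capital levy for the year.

£2,716.95

1 January – 26 February 1999: 57 days, exemption £15,000 → (£100,000 − £15,000) × 3.8% × 57/365 = £504.4110
27 February – 31 December 1999: 308 days, exemption £31,000 → (£100,000 − £31,000) × 3.8% × 308/365 = £2,212.5370
Total = £2,716.9479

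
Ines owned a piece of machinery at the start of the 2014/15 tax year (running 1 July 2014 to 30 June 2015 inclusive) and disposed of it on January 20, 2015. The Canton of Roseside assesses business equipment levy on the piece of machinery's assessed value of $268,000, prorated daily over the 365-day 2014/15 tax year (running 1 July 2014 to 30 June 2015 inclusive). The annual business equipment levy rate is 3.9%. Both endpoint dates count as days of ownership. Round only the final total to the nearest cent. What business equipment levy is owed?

$5,841.67

Days held (July 1, 2014 – January 20, 2015): 204 out of 365
Tax = $268,000 × 3.9% × 204/365 = $5,841.6658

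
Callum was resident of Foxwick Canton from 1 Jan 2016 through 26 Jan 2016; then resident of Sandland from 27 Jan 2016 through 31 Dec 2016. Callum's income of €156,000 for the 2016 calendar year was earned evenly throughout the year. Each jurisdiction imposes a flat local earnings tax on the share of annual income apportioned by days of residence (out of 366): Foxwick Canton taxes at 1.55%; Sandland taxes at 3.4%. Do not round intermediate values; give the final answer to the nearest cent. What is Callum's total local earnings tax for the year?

Foxwick Canton, 1 Jan – 26 Jan 2016: 26 days → €156,000 × 1.55% × 26/366 = €171.7705
Sandland, 27 Jan – 31 Dec 2016: 340 days → €156,000 × 3.4% × 340/366 = €4,927.2131
Total = €5,098.9836

€5,098.98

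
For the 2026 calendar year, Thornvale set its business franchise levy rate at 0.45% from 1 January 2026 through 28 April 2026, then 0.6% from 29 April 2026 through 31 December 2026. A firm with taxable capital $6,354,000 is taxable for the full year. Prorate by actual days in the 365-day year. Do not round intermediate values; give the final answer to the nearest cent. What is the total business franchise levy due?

$35,042.75

1 January – 28 April 2026: 118 days at 0.45% → $6,354,000 × 0.45% × 118/365 = $9,243.7644
29 April – 31 December 2026: 247 days at 0.6% → $6,354,000 × 0.6% × 247/365 = $25,798.9808
Total = $35,042.7452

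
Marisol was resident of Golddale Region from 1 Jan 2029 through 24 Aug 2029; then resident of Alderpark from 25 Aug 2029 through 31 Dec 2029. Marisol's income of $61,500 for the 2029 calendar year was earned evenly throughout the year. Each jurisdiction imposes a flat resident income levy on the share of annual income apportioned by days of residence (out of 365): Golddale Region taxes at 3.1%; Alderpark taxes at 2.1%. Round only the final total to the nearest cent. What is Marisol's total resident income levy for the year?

$1,689.14

Golddale Region, 1 Jan – 24 Aug 2029: 236 days → $61,500 × 3.1% × 236/365 = $1,232.6959
Alderpark, 25 Aug – 31 Dec 2029: 129 days → $61,500 × 2.1% × 129/365 = $456.4479
Total = $1,689.1438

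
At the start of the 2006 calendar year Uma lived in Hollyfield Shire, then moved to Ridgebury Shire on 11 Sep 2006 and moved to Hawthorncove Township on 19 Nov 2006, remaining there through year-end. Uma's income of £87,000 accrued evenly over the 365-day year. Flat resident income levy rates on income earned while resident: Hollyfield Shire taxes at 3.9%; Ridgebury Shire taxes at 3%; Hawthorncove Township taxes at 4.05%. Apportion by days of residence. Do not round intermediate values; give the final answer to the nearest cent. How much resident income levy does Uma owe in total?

£3,260.35

Hollyfield Shire, 1 Jan – 10 Sep 2006: 253 days → £87,000 × 3.9% × 253/365 = £2,351.8603
Ridgebury Shire, 11 Sep – 18 Nov 2006: 69 days → £87,000 × 3% × 69/365 = £493.3973
Hawthorncove Township, 19 Nov – 31 Dec 2006: 43 days → £87,000 × 4.05% × 43/365 = £415.0973
Total = £3,260.3548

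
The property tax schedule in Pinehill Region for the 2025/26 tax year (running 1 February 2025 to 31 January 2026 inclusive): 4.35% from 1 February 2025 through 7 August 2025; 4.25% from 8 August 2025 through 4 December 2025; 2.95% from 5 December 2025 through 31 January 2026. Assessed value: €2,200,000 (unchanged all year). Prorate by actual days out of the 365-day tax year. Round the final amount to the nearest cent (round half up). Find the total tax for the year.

€90,088.49

1 February – 7 August 2025: 188 days at 4.35% → €2,200,000 × 4.35% × 188/365 = €49,292.0548
8 August – 4 December 2025: 119 days at 4.25% → €2,200,000 × 4.25% × 119/365 = €30,483.5616
5 December 2025 – 31 January 2026: 58 days at 2.95% → €2,200,000 × 2.95% × 58/365 = €10,312.8767
Total = €90,088.4932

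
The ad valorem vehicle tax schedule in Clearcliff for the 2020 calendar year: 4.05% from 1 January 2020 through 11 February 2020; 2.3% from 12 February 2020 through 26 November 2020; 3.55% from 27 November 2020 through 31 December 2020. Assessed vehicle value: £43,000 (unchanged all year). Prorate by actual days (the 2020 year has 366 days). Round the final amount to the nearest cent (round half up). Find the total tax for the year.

1 January – 11 February 2020: 42 days at 4.05% → £43,000 × 4.05% × 42/366 = £199.8443
12 February – 26 November 2020: 289 days at 2.3% → £43,000 × 2.3% × 289/366 = £780.9317
27 November – 31 December 2020: 35 days at 3.55% → £43,000 × 3.55% × 35/366 = £145.9768
Total = £1,126.7527

£1,126.75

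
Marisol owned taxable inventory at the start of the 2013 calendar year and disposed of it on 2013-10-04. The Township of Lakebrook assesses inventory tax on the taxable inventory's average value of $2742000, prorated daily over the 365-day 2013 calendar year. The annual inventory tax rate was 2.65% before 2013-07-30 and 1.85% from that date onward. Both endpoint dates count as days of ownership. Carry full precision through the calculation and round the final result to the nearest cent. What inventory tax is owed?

$51117.64

2013-01-01 to 2013-07-29: 210 days at 2.65% → $2742000 × 2.65% × 210/365 = $41806.1096
2013-07-30 to 2013-10-04: 67 days at 1.85% → $2742000 × 1.85% × 67/365 = $9311.5315
Total = $51117.6411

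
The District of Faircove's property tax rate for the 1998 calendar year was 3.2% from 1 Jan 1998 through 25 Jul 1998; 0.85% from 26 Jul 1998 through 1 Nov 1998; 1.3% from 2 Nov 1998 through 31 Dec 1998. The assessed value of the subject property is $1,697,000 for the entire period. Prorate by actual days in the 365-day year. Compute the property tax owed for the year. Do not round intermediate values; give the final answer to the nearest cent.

1 Jan – 25 Jul 1998: 206 days at 3.2% → $1,697,000 × 3.2% × 206/365 = $30,648.2849
26 Jul – 1 Nov 1998: 99 days at 0.85% → $1,697,000 × 0.85% × 99/365 = $3,912.3986
2 Nov – 31 Dec 1998: 60 days at 1.3% → $1,697,000 × 1.3% × 60/365 = $3,626.4658
Total = $38,187.1493

$38,187.15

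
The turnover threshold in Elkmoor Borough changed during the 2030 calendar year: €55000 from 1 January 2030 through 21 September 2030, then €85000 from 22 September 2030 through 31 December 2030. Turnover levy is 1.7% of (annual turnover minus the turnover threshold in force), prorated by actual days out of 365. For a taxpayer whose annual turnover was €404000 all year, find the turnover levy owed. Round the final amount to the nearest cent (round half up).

€5791.88

1 January – 21 September 2030: 264 days, exemption €55000 → (€404000 − €55000) × 1.7% × 264/365 = €4291.2658
22 September – 31 December 2030: 101 days, exemption €85000 → (€404000 − €85000) × 1.7% × 101/365 = €1500.6110
Total = €5791.8767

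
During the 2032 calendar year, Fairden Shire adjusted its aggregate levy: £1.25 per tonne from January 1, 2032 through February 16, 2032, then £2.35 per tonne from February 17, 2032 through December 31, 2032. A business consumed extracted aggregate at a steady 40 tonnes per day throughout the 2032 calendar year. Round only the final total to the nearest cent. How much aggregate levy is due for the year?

£32336.00

January 1 – February 16, 2032: 47 days × 40 tonnes/day = 1,880 tonnes at £1.25/tonne → £2350.00
February 17 – December 31, 2032: 319 days × 40 tonnes/day = 12,760 tonnes at £2.35/tonne → £29986.00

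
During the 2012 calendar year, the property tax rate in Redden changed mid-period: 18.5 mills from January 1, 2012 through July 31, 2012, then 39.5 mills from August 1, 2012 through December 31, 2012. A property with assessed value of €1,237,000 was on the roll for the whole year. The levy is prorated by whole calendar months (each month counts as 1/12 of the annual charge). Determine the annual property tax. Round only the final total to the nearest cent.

January 1 – July 31, 2012: 7 months at 18.5 mills → €1,237,000 × 1.85% × 7/12 = €13,349.2917
August 1 – December 31, 2012: 5 months at 39.5 mills → €1,237,000 × 3.95% × 5/12 = €20,358.9583
Total = €33,708.2500

€33,708.25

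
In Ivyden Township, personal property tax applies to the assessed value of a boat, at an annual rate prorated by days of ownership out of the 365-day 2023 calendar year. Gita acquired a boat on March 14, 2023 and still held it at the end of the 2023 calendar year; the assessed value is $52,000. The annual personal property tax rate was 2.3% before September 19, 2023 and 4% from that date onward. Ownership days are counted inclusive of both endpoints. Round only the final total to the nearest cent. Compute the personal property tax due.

March 14 – September 18, 2023: 189 days at 2.3% → $52,000 × 2.3% × 189/365 = $619.2986
September 19 – December 31, 2023: 104 days at 4% → $52,000 × 4% × 104/365 = $592.6575
Total = $1,211.9562

$1,211.96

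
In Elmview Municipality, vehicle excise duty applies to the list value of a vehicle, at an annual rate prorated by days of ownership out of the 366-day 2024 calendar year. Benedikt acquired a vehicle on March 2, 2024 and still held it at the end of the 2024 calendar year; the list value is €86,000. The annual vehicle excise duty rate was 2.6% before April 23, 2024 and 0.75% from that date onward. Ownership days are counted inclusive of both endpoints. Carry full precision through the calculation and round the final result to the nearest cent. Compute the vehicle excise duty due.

March 2 – April 22, 2024: 52 days at 2.6% → €86,000 × 2.6% × 52/366 = €317.6831
April 23 – December 31, 2024: 253 days at 0.75% → €86,000 × 0.75% × 253/366 = €445.8607
Total = €763.5437

€763.54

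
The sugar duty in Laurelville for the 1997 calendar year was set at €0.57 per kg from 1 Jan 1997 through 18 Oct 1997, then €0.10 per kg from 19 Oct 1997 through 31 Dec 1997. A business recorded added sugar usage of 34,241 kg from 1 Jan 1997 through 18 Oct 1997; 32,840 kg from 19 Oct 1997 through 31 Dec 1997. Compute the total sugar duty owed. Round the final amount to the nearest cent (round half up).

1 Jan – 18 Oct 1997: 34,241 kg at €0.57/kg → €19,517.37
19 Oct – 31 Dec 1997: 32,840 kg at €0.10/kg → €3,284.00

€22,801.37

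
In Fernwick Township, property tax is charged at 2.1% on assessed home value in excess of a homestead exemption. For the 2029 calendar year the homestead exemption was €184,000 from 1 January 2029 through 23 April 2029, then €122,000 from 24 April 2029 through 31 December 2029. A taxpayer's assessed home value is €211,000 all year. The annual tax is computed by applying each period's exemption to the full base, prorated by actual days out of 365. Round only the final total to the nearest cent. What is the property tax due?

1 January – 23 April 2029: 113 days, exemption €184,000 → (€211,000 − €184,000) × 2.1% × 113/365 = €175.5370
24 April – 31 December 2029: 252 days, exemption €122,000 → (€211,000 − €122,000) × 2.1% × 252/365 = €1,290.3781
Total = €1,465.9151

€1,465.92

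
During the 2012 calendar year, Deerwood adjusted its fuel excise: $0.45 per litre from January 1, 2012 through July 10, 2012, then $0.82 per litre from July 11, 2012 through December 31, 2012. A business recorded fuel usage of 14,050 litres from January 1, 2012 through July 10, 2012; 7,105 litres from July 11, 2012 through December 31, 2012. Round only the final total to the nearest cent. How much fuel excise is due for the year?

January 1 – July 10, 2012: 14,050 litres at $0.45/litre → $6,322.50
July 11 – December 31, 2012: 7,105 litres at $0.82/litre → $5,826.10

$12,148.60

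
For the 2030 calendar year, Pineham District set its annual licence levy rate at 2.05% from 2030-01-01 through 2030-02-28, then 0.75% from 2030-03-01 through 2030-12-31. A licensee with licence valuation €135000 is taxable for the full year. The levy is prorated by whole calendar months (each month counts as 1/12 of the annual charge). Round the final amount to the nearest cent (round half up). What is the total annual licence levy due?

2030-01-01 to 2030-02-28: 2 months at 2.05% → €135000 × 2.05% × 2/12 = €461.2500
2030-03-01 to 2030-12-31: 10 months at 0.75% → €135000 × 0.75% × 10/12 = €843.7500
Total = €1305.0000

€1305.00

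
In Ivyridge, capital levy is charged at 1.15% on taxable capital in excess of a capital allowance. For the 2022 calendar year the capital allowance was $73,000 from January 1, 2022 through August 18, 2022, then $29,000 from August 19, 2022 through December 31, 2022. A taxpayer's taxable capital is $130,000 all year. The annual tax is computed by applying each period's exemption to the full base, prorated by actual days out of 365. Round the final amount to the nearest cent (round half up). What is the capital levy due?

$842.65

January 1 – August 18, 2022: 230 days, exemption $73,000 → ($130,000 − $73,000) × 1.15% × 230/365 = $413.0548
August 19 – December 31, 2022: 135 days, exemption $29,000 → ($130,000 − $29,000) × 1.15% × 135/365 = $429.5959
Total = $842.6507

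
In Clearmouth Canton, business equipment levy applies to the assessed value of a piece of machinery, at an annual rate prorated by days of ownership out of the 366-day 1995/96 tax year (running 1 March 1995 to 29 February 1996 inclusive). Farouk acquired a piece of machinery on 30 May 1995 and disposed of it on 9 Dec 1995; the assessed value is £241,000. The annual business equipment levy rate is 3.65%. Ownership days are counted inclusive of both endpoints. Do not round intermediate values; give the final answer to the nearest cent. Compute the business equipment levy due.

£4,662.63

Days held (30 May – 9 Dec 1995): 194 out of 366
Tax = £241,000 × 3.65% × 194/366 = £4,662.6257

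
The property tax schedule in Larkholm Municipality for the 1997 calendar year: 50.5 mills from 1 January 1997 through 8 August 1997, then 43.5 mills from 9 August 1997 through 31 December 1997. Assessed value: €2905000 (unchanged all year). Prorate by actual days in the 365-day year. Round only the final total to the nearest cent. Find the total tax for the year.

1 January – 8 August 1997: 220 days at 50.5 mills → €2905000 × 5.05% × 220/365 = €88423.4247
9 August – 31 December 1997: 145 days at 43.5 mills → €2905000 × 4.35% × 145/365 = €50200.7877
Total = €138624.2123

€138624.21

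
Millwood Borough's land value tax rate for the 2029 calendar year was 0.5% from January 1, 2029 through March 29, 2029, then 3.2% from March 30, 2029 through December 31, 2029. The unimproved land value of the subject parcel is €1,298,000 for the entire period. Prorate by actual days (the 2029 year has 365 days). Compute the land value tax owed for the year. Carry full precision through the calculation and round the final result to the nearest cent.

€33,086.55

January 1 – March 29, 2029: 88 days at 0.5% → €1,298,000 × 0.5% × 88/365 = €1,564.7123
March 30 – December 31, 2029: 277 days at 3.2% → €1,298,000 × 3.2% × 277/365 = €31,521.8411
Total = €33,086.5534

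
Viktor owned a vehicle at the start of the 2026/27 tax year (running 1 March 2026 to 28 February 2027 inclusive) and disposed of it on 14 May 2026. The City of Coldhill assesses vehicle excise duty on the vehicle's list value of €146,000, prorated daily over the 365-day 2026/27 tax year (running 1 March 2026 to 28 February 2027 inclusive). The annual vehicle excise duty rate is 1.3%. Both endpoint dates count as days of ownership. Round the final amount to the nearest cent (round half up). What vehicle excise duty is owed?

Days held (1 March – 14 May 2026): 75 out of 365
Tax = €146,000 × 1.3% × 75/365 = €390.0000

€390.00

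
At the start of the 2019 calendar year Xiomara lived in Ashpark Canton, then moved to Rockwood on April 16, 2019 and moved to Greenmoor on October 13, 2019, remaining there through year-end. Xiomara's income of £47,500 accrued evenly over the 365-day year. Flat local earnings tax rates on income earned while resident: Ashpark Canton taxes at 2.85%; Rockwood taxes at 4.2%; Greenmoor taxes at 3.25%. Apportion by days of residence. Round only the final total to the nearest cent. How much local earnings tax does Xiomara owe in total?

£1,711.63

Ashpark Canton, January 1 – April 15, 2019: 105 days → £47,500 × 2.85% × 105/365 = £389.4349
Rockwood, April 16 – October 12, 2019: 180 days → £47,500 × 4.2% × 180/365 = £983.8356
Greenmoor, October 13 – December 31, 2019: 80 days → £47,500 × 3.25% × 80/365 = £338.3562
Total = £1,711.6267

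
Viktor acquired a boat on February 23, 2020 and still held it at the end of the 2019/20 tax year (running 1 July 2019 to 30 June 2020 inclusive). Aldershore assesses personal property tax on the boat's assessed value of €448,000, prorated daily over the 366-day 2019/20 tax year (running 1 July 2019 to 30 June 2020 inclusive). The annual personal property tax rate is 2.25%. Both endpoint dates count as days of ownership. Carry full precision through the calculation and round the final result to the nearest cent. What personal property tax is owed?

€3,552.79

Days held (February 23 – June 30, 2020): 129 out of 366
Tax = €448,000 × 2.25% × 129/366 = €3,552.7869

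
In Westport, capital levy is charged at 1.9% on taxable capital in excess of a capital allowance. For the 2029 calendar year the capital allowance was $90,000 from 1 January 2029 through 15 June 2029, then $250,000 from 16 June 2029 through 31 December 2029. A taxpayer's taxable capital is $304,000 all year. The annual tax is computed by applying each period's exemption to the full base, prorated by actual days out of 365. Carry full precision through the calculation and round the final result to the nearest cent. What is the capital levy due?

$2,408.58

1 January – 15 June 2029: 166 days, exemption $90,000 → ($304,000 − $90,000) × 1.9% × 166/365 = $1,849.1945
16 June – 31 December 2029: 199 days, exemption $250,000 → ($304,000 − $250,000) × 1.9% × 199/365 = $559.3808
Total = $2,408.5753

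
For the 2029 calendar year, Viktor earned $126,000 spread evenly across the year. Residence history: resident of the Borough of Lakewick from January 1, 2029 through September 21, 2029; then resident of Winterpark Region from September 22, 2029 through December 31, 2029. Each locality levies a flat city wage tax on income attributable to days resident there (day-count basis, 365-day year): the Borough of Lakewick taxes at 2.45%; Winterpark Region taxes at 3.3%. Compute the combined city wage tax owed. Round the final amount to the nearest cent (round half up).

$3,383.36

The Borough of Lakewick, January 1 – September 21, 2029: 264 days → $126,000 × 2.45% × 264/365 = $2,232.7890
Winterpark Region, September 22 – December 31, 2029: 101 days → $126,000 × 3.3% × 101/365 = $1,150.5699
Total = $3,383.3589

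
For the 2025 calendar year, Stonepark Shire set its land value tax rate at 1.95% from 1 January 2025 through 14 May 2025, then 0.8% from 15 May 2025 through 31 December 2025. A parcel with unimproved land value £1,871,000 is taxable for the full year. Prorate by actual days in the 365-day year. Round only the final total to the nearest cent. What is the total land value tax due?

£22,867.21

1 January – 14 May 2025: 134 days at 1.95% → £1,871,000 × 1.95% × 134/365 = £13,394.3096
15 May – 31 December 2025: 231 days at 0.8% → £1,871,000 × 0.8% × 231/365 = £9,472.8986
Total = £22,867.2082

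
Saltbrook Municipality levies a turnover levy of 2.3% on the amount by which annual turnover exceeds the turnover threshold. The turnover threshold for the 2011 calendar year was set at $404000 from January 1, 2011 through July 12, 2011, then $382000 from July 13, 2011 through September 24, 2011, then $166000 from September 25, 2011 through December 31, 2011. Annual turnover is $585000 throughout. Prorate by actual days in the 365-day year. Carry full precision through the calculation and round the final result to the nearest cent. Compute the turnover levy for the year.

January 1 – July 12, 2011: 193 days, exemption $404000 → ($585000 − $404000) × 2.3% × 193/365 = $2201.2575
July 13 – September 24, 2011: 74 days, exemption $382000 → ($585000 − $382000) × 2.3% × 74/365 = $946.5918
September 25 – December 31, 2011: 98 days, exemption $166000 → ($585000 − $166000) × 2.3% × 98/365 = $2587.4685
Total = $5735.3178

$5735.32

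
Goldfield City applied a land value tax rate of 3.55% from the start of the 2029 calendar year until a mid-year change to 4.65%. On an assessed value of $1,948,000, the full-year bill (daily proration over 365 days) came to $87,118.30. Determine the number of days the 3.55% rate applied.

Let d = days at the first rate; then 365 − d days at the second rate.
$1,948,000 × [3.55%·d + 4.65%·(365−d)] / 365 = $87,118.30
Solving gives d = 59, so the new rate took effect on 1 Mar 2029.

59 days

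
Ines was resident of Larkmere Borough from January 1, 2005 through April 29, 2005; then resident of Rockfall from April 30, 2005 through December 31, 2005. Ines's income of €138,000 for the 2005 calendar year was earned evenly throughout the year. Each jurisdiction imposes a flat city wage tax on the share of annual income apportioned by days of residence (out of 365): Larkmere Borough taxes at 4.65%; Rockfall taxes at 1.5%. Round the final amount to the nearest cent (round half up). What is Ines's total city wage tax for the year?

€3,487.24

Larkmere Borough, January 1 – April 29, 2005: 119 days → €138,000 × 4.65% × 119/365 = €2,092.1178
Rockfall, April 30 – December 31, 2005: 246 days → €138,000 × 1.5% × 246/365 = €1,395.1233
Total = €3,487.2411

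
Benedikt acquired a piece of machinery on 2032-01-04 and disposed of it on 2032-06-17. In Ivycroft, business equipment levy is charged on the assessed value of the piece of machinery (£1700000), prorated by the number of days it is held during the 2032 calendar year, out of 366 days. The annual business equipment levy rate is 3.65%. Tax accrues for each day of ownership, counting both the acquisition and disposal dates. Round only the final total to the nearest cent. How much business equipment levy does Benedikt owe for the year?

Days held (2032-01-04 to 2032-06-17): 166 out of 366
Tax = £1700000 × 3.65% × 166/366 = £28142.8962

£28142.90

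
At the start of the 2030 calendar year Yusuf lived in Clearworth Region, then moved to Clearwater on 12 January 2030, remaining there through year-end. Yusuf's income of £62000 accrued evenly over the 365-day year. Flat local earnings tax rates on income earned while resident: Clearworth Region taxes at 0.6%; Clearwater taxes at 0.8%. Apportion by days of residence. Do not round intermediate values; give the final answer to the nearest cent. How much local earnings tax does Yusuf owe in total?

Clearworth Region, 1 January – 11 January 2030: 11 days → £62000 × 0.6% × 11/365 = £11.2110
Clearwater, 12 January – 31 December 2030: 354 days → £62000 × 0.8% × 354/365 = £481.0521
Total = £492.2630

£492.26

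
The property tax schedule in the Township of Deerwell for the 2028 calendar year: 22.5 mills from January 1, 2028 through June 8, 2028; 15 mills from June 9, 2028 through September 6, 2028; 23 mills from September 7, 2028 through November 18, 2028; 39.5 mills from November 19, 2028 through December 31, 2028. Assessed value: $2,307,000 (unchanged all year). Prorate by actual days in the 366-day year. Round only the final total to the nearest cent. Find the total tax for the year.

$52,490.55

January 1 – June 8, 2028: 160 days at 22.5 mills → $2,307,000 × 2.25% × 160/366 = $22,691.8033
June 9 – September 6, 2028: 90 days at 15 mills → $2,307,000 × 1.5% × 90/366 = $8,509.4262
September 7 – November 18, 2028: 73 days at 23 mills → $2,307,000 × 2.3% × 73/366 = $10,583.2049
November 19 – December 31, 2028: 43 days at 39.5 mills → $2,307,000 × 3.95% × 43/366 = $10,706.1189
Total = $52,490.5533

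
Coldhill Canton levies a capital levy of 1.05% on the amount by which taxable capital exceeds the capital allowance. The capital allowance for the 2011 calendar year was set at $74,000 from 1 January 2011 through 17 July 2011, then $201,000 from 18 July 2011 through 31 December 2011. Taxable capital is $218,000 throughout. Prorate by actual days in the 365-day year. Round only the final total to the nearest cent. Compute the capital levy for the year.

$901.88

1 January – 17 July 2011: 198 days, exemption $74,000 → ($218,000 − $74,000) × 1.05% × 198/365 = $820.2082
18 July – 31 December 2011: 167 days, exemption $201,000 → ($218,000 − $201,000) × 1.05% × 167/365 = $81.6699
Total = $901.8781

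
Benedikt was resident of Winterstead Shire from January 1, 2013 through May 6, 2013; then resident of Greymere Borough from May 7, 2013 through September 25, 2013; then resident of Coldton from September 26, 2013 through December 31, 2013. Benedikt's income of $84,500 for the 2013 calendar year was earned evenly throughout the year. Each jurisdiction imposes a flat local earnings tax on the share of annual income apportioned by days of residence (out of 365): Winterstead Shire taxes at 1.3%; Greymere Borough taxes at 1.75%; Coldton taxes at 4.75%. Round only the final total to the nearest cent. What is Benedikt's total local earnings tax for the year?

$2,021.17

Winterstead Shire, January 1 – May 6, 2013: 126 days → $84,500 × 1.3% × 126/365 = $379.2082
Greymere Borough, May 7 – September 25, 2013: 142 days → $84,500 × 1.75% × 142/365 = $575.2945
Coldton, September 26 – December 31, 2013: 97 days → $84,500 × 4.75% × 97/365 = $1,066.6678
Total = $2,021.1705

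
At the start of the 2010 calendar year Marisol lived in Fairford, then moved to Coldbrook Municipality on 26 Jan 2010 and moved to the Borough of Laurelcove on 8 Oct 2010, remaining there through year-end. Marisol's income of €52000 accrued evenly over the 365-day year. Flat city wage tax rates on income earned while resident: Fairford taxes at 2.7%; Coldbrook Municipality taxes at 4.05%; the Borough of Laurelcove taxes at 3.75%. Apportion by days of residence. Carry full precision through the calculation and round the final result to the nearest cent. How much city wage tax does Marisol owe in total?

€2021.59

Fairford, 1 Jan – 25 Jan 2010: 25 days → €52000 × 2.7% × 25/365 = €96.1644
Coldbrook Municipality, 26 Jan – 7 Oct 2010: 255 days → €52000 × 4.05% × 255/365 = €1471.3151
The Borough of Laurelcove, 8 Oct – 31 Dec 2010: 85 days → €52000 × 3.75% × 85/365 = €454.1096
Total = €2021.5890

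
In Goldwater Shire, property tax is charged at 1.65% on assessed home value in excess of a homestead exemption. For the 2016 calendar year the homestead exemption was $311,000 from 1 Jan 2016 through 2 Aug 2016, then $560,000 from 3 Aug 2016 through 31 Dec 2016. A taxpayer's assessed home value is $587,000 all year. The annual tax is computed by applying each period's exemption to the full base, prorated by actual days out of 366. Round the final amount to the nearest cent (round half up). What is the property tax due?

$2,858.96

1 Jan – 2 Aug 2016: 215 days, exemption $311,000 → ($587,000 − $311,000) × 1.65% × 215/366 = $2,675.1639
3 Aug – 31 Dec 2016: 151 days, exemption $560,000 → ($587,000 − $560,000) × 1.65% × 151/366 = $183.7992
Total = $2,858.9631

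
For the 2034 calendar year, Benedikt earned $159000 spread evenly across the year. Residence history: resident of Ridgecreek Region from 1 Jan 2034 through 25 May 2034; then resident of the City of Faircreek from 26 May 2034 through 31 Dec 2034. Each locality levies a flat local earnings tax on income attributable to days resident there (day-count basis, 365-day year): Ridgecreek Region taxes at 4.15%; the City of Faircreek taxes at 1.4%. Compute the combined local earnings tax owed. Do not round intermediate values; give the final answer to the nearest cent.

Ridgecreek Region, 1 Jan – 25 May 2034: 145 days → $159000 × 4.15% × 145/365 = $2621.3219
The City of Faircreek, 26 May – 31 Dec 2034: 220 days → $159000 × 1.4% × 220/365 = $1341.6986
Total = $3963.0205

$3963.02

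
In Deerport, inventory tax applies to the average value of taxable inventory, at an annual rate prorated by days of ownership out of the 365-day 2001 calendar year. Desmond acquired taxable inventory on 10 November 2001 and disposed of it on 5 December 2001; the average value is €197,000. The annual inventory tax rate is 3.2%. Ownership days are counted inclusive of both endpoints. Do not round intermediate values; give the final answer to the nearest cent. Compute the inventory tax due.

€449.05

Days held (10 November – 5 December 2001): 26 out of 365
Tax = €197,000 × 3.2% × 26/365 = €449.0521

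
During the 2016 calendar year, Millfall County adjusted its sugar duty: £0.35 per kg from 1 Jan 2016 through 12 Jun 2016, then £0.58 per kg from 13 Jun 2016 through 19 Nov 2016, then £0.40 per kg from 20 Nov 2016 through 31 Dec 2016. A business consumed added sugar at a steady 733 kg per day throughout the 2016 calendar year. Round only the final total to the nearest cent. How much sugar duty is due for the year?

1 Jan – 12 Jun 2016: 164 days × 733 kg/day = 120,212 kg at £0.35/kg → £42074.20
13 Jun – 19 Nov 2016: 160 days × 733 kg/day = 117,280 kg at £0.58/kg → £68022.40
20 Nov – 31 Dec 2016: 42 days × 733 kg/day = 30,786 kg at £0.40/kg → £12314.40

£122411.00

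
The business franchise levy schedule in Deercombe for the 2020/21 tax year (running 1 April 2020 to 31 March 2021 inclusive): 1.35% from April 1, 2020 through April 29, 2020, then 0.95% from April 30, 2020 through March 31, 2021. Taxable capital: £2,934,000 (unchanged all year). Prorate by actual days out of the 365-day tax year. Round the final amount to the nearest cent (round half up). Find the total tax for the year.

£28,805.45

April 1 – April 29, 2020: 29 days at 1.35% → £2,934,000 × 1.35% × 29/365 = £3,147.0164
April 30, 2020 – March 31, 2021: 336 days at 0.95% → £2,934,000 × 0.95% × 336/365 = £25,658.4329
Total = £28,805.4493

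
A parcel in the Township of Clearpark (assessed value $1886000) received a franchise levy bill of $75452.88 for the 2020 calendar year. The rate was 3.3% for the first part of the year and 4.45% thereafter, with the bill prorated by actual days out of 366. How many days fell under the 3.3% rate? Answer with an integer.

143 days

Let d = days at the first rate; then 366 − d days at the second rate.
$1886000 × [3.3%·d + 4.45%·(366−d)] / 366 = $75452.88
Solving gives d = 143, so the new rate took effect on 23 May 2020.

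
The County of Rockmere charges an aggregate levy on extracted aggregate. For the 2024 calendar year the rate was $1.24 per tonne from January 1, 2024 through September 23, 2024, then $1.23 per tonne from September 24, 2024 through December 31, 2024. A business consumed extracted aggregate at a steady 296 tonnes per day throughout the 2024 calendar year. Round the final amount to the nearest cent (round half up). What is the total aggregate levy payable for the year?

January 1 – September 23, 2024: 267 days × 296 tonnes/day = 79,032 tonnes at $1.24/tonne → $97,999.68
September 24 – December 31, 2024: 99 days × 296 tonnes/day = 29,304 tonnes at $1.23/tonne → $36,043.92

$134,043.60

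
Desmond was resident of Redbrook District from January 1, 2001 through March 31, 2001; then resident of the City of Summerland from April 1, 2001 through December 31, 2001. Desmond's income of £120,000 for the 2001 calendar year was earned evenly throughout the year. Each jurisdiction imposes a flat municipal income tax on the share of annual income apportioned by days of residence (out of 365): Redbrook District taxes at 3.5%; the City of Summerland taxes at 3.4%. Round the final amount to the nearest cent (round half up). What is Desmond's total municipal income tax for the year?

Redbrook District, January 1 – March 31, 2001: 90 days → £120,000 × 3.5% × 90/365 = £1,035.6164
The City of Summerland, April 1 – December 31, 2001: 275 days → £120,000 × 3.4% × 275/365 = £3,073.9726
Total = £4,109.5890

£4,109.59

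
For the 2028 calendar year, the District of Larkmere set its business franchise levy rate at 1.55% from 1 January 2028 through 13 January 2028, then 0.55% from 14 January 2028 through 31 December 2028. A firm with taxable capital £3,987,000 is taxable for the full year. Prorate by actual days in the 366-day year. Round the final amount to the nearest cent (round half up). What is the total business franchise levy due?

1 January – 13 January 2028: 13 days at 1.55% → £3,987,000 × 1.55% × 13/366 = £2,195.0287
14 January – 31 December 2028: 353 days at 0.55% → £3,987,000 × 0.55% × 353/366 = £21,149.6189
Total = £23,344.6475

£23,344.65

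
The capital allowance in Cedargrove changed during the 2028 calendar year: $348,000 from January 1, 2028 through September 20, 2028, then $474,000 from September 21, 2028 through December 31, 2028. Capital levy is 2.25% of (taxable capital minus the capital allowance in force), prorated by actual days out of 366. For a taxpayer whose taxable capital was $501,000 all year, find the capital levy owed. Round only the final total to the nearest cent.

$2,652.42

January 1 – September 20, 2028: 264 days, exemption $348,000 → ($501,000 − $348,000) × 2.25% × 264/366 = $2,483.1148
September 21 – December 31, 2028: 102 days, exemption $474,000 → ($501,000 − $474,000) × 2.25% × 102/366 = $169.3033
Total = $2,652.4180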